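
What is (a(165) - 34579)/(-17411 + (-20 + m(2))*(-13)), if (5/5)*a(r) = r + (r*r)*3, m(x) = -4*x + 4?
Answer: -47261/17099 ≈ -2.7640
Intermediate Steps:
m(x) = 4 - 4*x
a(r) = r + 3*r**2 (a(r) = r + (r*r)*3 = r + r**2*3 = r + 3*r**2)
(a(165) - 34579)/(-17411 + (-20 + m(2))*(-13)) = (165*(1 + 3*165) - 34579)/(-17411 + (-20 + (4 - 4*2))*(-13)) = (165*(1 + 495) - 34579)/(-17411 + (-20 + (4 - 8))*(-13)) = (165*496 - 34579)/(-17411 + (-20 - 4)*(-13)) = (81840 - 34579)/(-17411 - 24*(-13)) = 47261/(-17411 + 312) = 47261/(-17099) = 47261*(-1/17099) = -47261/17099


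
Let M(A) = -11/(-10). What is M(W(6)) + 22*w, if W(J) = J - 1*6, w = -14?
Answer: -3069/10 ≈ -306.90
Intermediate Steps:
W(J) = -6 + J (W(J) = J - 6 = -6 + J)
M(A) = 11/10 (M(A) = -11*(-1/10) = 11/10)
M(W(6)) + 22*w = 11/10 + 22*(-14) = 11/10 - 308 = -3069/10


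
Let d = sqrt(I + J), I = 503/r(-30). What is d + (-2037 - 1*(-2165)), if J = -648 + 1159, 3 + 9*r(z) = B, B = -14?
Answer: 128 + 8*sqrt(1105)/17 ≈ 143.64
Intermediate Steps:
r(z) = -17/9 (r(z) = -1/3 + (1/9)*(-14) = -1/3 - 14/9 = -17/9)
J = 511
I = -4527/17 (I = 503/(-17/9) = 503*(-9/17) = -4527/17 ≈ -266.29)
d = 8*sqrt(1105)/17 (d = sqrt(-4527/17 + 511) = sqrt(4160/17) = 8*sqrt(1105)/17 ≈ 15.643)
d + (-2037 - 1*(-2165)) = 8*sqrt(1105)/17 + (-2037 - 1*(-2165)) = 8*sqrt(1105)/17 + (-2037 + 2165) = 8*sqrt(1105)/17 + 128 = 128 + 8*sqrt(1105)/17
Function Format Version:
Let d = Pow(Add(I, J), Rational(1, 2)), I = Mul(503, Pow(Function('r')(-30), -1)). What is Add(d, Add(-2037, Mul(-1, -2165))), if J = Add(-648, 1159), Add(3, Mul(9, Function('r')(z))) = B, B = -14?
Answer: Add(128, Mul(Rational(8, 17), Pow(1105, Rational(1, 2)))) ≈ 143.64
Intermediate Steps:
Function('r')(z) = Rational(-17, 9) (Function('r')(z) = Add(Rational(-1, 3), Mul(Rational(1, 9), -14)) = Add(Rational(-1, 3), Rational(-14, 9)) = Rational(-17, 9))
J = 511
I = Rational(-4527, 17) (I = Mul(503, Pow(Rational(-17, 9), -1)) = Mul(503, Rational(-9, 17)) = Rational(-4527, 17) ≈ -266.29)
d = Mul(Rational(8, 17), Pow(1105, Rational(1, 2))) (d = Pow(Add(Rational(-4527, 17), 511), Rational(1, 2)) = Pow(Rational(4160, 17), Rational(1, 2)) = Mul(Rational(8, 17), Pow(1105, Rational(1, 2))) ≈ 15.643)
Add(d, Add(-2037, Mul(-1, -2165))) = Add(Mul(Rational(8, 17), Pow(1105, Rational(1, 2))), Add(-2037, Mul(-1, -2165))) = Add(Mul(Rational(8, 17), Pow(1105, Rational(1, 2))), Add(-2037, 2165)) = Add(Mul(Rational(8, 17), Pow(1105, Rational(1, 2))), 128) = Add(128, Mul(Rational(8, 17), Pow(1105, Rational(1, 2))))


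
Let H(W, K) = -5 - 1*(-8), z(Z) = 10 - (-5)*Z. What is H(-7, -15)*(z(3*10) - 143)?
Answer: 51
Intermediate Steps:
z(Z) = 10 + 5*Z
H(W, K) = 3 (H(W, K) = -5 + 8 = 3)
H(-7, -15)*(z(3*10) - 143) = 3*((10 + 5*(3*10)) - 143) = 3*((10 + 5*30) - 143) = 3*((10 + 150) - 143) = 3*(160 - 143) = 3*17 = 51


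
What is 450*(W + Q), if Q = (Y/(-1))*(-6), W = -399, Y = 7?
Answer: -160650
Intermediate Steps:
Q = 42 (Q = (7/(-1))*(-6) = (7*(-1))*(-6) = -7*(-6) = 42)
450*(W + Q) = 450*(-399 + 42) = 450*(-357) = -160650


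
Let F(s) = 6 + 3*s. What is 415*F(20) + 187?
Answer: 27577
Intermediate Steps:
415*F(20) + 187 = 415*(6 + 3*20) + 187 = 415*(6 + 60) + 187 = 415*66 + 187 = 27390 + 187 = 27577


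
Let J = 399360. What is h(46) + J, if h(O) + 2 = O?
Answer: 399404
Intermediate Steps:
h(O) = -2 + O
h(46) + J = (-2 + 46) + 399360 = 44 + 399360 = 399404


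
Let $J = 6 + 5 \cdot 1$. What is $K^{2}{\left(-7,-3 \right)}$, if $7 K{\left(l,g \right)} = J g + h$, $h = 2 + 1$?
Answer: $\frac{900}{49} \approx 18.367$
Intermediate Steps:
$h = 3$
$J = 11$ ($J = 6 + 5 = 11$)
$K{\left(l,g \right)} = \frac{3}{7} + \frac{11 g}{7}$ ($K{\left(l,g \right)} = \frac{11 g + 3}{7} = \frac{3 + 11 g}{7} = \frac{3}{7} + \frac{11 g}{7}$)
$K^{2}{\left(-7,-3 \right)} = \left(\frac{3}{7} + \frac{11}{7} \left(-3\right)\right)^{2} = \left(\frac{3}{7} - \frac{33}{7}\right)^{2} = \left(- \frac{30}{7}\right)^{2} = \frac{900}{49}$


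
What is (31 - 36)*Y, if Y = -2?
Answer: 10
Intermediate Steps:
(31 - 36)*Y = (31 - 36)*(-2) = -5*(-2) = 10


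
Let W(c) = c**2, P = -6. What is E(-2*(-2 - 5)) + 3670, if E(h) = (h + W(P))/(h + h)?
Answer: 51405/14 ≈ 3671.8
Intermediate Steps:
E(h) = (36 + h)/(2*h) (E(h) = (h + (-6)**2)/(h + h) = (h + 36)/((2*h)) = (36 + h)*(1/(2*h)) = (36 + h)/(2*h))
E(-2*(-2 - 5)) + 3670 = (36 - 2*(-2 - 5))/(2*((-2*(-2 - 5)))) + 3670 = (36 - 2*(-7))/(2*((-2*(-7)))) + 3670 = (1/2)*(36 + 14)/14 + 3670 = (1/2)*(1/14)*50 + 3670 = 25/14 + 3670 = 51405/14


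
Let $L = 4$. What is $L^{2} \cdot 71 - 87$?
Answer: $1049$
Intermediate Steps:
$L^{2} \cdot 71 - 87 = 4^{2} \cdot 71 - 87 = 16 \cdot 71 - 87 = 1136 - 87 = 1049$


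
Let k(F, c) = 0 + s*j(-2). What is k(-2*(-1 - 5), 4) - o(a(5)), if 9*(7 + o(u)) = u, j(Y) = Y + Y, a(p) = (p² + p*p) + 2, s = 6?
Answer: -205/9 ≈ -22.778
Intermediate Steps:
a(p) = 2 + 2*p² (a(p) = (p² + p²) + 2 = 2*p² + 2 = 2 + 2*p²)
j(Y) = 2*Y
o(u) = -7 + u/9
k(F, c) = -24 (k(F, c) = 0 + 6*(2*(-2)) = 0 + 6*(-4) = 0 - 24 = -24)
k(-2*(-1 - 5), 4) - o(a(5)) = -24 - (-7 + (2 + 2*5²)/9) = -24 - (-7 + (2 + 2*25)/9) = -24 - (-7 + (2 + 50)/9) = -24 - (-7 + (⅑)*52) = -24 - (-7 + 52/9) = -24 - 1*(-11/9) = -24 + 11/9 = -205/9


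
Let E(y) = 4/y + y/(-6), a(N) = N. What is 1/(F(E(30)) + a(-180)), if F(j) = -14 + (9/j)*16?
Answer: -73/16322 ≈ -0.0044725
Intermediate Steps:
E(y) = 4/y - y/6 (E(y) = 4/y + y*(-1/6) = 4/y - y/6)
F(j) = -14 + 144/j
1/(F(E(30)) + a(-180)) = 1/((-14 + 144/(4/30 - 1/6*30)) - 180) = 1/((-14 + 144/(4*(1/30) - 5)) - 180) = 1/((-14 + 144/(2/15 - 5)) - 180) = 1/((-14 + 144/(-73/15)) - 180) = 1/((-14 + 144*(-15/73)) - 180) = 1/((-14 - 2160/73) - 180) = 1/(-3182/73 - 180) = 1/(-16322/73) = -73/16322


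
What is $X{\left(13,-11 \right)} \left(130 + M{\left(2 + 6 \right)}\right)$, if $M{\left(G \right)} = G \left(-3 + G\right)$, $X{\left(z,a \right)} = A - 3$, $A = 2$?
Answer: $-170$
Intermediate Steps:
$X{\left(z,a \right)} = -1$ ($X{\left(z,a \right)} = 2 - 3 = -1$)
$X{\left(13,-11 \right)} \left(130 + M{\left(2 + 6 \right)}\right) = - (130 + \left(2 + 6\right) \left(-3 + \left(2 + 6\right)\right)) = - (130 + 8 \left(-3 + 8\right)) = - (130 + 8 \cdot 5) = - (130 + 40) = \left(-1\right) 170 = -170$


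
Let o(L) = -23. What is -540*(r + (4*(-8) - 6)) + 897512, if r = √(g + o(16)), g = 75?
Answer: 918032 - 1080*√13 ≈ 9.1414e+5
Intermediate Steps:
r = 2*√13 (r = √(75 - 23) = √52 = 2*√13 ≈ 7.2111)
-540*(r + (4*(-8) - 6)) + 897512 = -540*(2*√13 + (4*(-8) - 6)) + 897512 = -540*(2*√13 + (-32 - 6)) + 897512 = -540*(2*√13 - 38) + 897512 = -540*(-38 + 2*√13) + 897512 = (20520 - 1080*√13) + 897512 = 918032 - 1080*√13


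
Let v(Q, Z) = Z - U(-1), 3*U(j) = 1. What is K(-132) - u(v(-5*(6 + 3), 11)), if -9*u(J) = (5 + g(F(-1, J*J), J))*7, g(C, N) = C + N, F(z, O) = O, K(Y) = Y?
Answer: -2537/81 ≈ -31.321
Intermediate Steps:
U(j) = 1/3 (U(j) = (1/3)*1 = 1/3)
v(Q, Z) = -1/3 + Z (v(Q, Z) = Z - 1*1/3 = Z - 1/3 = -1/3 + Z)
u(J) = -35/9 - 7*J/9 - 7*J**2/9 (u(J) = -(5 + (J*J + J))*7/9 = -(5 + (J**2 + J))*7/9 = -(5 + (J + J**2))*7/9 = -(5 + J + J**2)*7/9 = -(35 + 7*J + 7*J**2)/9 = -35/9 - 7*J/9 - 7*J**2/9)
K(-132) - u(v(-5*(6 + 3), 11)) = -132 - (-35/9 - 7*(-1/3 + 11)/9 - 7*(-1/3 + 11)**2/9) = -132 - (-35/9 - 7/9*32/3 - 7*(32/3)**2/9) = -132 - (-35/9 - 224/27 - 7/9*1024/9) = -132 - (-35/9 - 224/27 - 7168/81) = -132 - 1*(-8155/81) = -132 + 8155/81 = -2537/81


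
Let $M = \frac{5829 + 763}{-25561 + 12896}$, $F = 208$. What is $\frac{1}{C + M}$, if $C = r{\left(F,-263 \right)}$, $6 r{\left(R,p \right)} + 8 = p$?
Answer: $- \frac{75990}{3471767} \approx -0.021888$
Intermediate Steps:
$r{\left(R,p \right)} = - \frac{4}{3} + \frac{p}{6}$
$C = - \frac{271}{6}$ ($C = - \frac{4}{3} + \frac{1}{6} \left(-263\right) = - \frac{4}{3} - \frac{263}{6} = - \frac{271}{6} \approx -45.167$)
$M = - \frac{6592}{12665}$ ($M = \frac{6592}{-12665} = 6592 \left(- \frac{1}{12665}\right) = - \frac{6592}{12665} \approx -0.52049$)
$\frac{1}{C + M} = \frac{1}{- \frac{271}{6} - \frac{6592}{12665}} = \frac{1}{- \frac{3471767}{75990}} = - \frac{75990}{3471767}$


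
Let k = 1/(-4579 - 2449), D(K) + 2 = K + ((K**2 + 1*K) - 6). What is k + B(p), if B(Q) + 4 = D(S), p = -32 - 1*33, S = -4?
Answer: -28113/7028 ≈ -4.0001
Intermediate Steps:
p = -65 (p = -32 - 33 = -65)
D(K) = -8 + K**2 + 2*K (D(K) = -2 + (K + ((K**2 + 1*K) - 6)) = -2 + (K + ((K**2 + K) - 6)) = -2 + (K + ((K + K**2) - 6)) = -2 + (K + (-6 + K + K**2)) = -2 + (-6 + K**2 + 2*K) = -8 + K**2 + 2*K)
B(Q) = -4 (B(Q) = -4 + (-8 + (-4)**2 + 2*(-4)) = -4 + (-8 + 16 - 8) = -4 + 0 = -4)
k = -1/7028 (k = 1/(-7028) = -1/7028 ≈ -0.00014229)
k + B(p) = -1/7028 - 4 = -28113/7028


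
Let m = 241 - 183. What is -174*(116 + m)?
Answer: -30276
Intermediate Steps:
m = 58
-174*(116 + m) = -174*(116 + 58) = -174*174 = -30276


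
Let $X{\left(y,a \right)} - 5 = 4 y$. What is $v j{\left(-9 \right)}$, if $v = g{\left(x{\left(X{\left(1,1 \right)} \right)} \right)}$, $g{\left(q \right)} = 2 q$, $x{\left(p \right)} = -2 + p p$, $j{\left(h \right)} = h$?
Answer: $-1422$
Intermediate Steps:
$X{\left(y,a \right)} = 5 + 4 y$
$x{\left(p \right)} = -2 + p^{2}$
$v = 158$ ($v = 2 \left(-2 + \left(5 + 4 \cdot 1\right)^{2}\right) = 2 \left(-2 + \left(5 + 4\right)^{2}\right) = 2 \left(-2 + 9^{2}\right) = 2 \left(-2 + 81\right) = 2 \cdot 79 = 158$)
$v j{\left(-9 \right)} = 158 \left(-9\right) = -1422$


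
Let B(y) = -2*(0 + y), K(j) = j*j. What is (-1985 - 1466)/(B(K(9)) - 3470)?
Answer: 3451/3632 ≈ 0.95016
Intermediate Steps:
K(j) = j²
B(y) = -2*y
(-1985 - 1466)/(B(K(9)) - 3470) = (-1985 - 1466)/(-2*9² - 3470) = -3451/(-2*81 - 3470) = -3451/(-162 - 3470) = -3451/(-3632) = -3451*(-1/3632) = 3451/3632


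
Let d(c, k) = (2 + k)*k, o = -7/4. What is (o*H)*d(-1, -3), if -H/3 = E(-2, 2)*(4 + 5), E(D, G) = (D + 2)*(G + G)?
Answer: 0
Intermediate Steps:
E(D, G) = 2*G*(2 + D) (E(D, G) = (2 + D)*(2*G) = 2*G*(2 + D))
o = -7/4 (o = -7*1/4 = -7/4 ≈ -1.7500)
d(c, k) = k*(2 + k)
H = 0 (H = -3*2*2*(2 - 2)*(4 + 5) = -3*2*2*0*9 = -0*9 = -3*0 = 0)
(o*H)*d(-1, -3) = (-7/4*0)*(-3*(2 - 3)) = 0*(-3*(-1)) = 0*3 = 0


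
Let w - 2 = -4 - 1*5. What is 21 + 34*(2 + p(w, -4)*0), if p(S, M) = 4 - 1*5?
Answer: 89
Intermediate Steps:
w = -7 (w = 2 + (-4 - 1*5) = 2 + (-4 - 5) = 2 - 9 = -7)
p(S, M) = -1 (p(S, M) = 4 - 5 = -1)
21 + 34*(2 + p(w, -4)*0) = 21 + 34*(2 - 1*0) = 21 + 34*(2 + 0) = 21 + 34*2 = 21 + 68 = 89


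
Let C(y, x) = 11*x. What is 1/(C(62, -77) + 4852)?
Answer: 1/4005 ≈ 0.00024969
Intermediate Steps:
1/(C(62, -77) + 4852) = 1/(11*(-77) + 4852) = 1/(-847 + 4852) = 1/4005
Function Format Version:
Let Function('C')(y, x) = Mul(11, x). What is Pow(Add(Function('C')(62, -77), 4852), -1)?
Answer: Rational(1, 4005) ≈ 0.00024969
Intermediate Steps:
Pow(Add(Function('C')(62, -77), 4852), -1) = Pow(Add(Mul(11, -77), 4852), -1) = Pow(Add(-847, 4852), -1) = Pow(4005, -1) = Rational(1, 4005)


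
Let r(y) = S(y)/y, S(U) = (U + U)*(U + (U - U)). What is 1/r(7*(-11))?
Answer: -1/154 ≈ -0.0064935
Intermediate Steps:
S(U) = 2*U² (S(U) = (2*U)*(U + 0) = (2*U)*U = 2*U²)
r(y) = 2*y (r(y) = (2*y²)/y = 2*y)
1/r(7*(-11)) = 1/(2*(7*(-11))) = 1/(2*(-77)) = 1/(-154) = -1/154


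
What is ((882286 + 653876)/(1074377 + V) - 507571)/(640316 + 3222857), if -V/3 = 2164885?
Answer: -1375588730450/10469735811047 ≈ -0.13139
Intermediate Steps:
V = -6494655 (V = -3*2164885 = -6494655)
((882286 + 653876)/(1074377 + V) - 507571)/(640316 + 3222857) = ((882286 + 653876)/(1074377 - 6494655) - 507571)/(640316 + 3222857) = (1536162/(-5420278) - 507571)/3863173 = (1536162*(-1/5420278) - 507571)*(1/3863173) = (-768081/2710139 - 507571)*(1/3863173) = -1375588730450/2710139*1/3863173 = -1375588730450/10469735811047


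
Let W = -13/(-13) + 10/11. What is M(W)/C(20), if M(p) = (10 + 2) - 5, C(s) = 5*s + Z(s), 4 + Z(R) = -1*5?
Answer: 1/13 ≈ 0.076923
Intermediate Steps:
Z(R) = -9 (Z(R) = -4 - 1*5 = -4 - 5 = -9)
W = 21/11 (W = -13*(-1/13) + 10*(1/11) = 1 + 10/11 = 21/11 ≈ 1.9091)
C(s) = -9 + 5*s (C(s) = 5*s - 9 = -9 + 5*s)
M(p) = 7 (M(p) = 12 - 5 = 7)
M(W)/C(20) = 7/(-9 + 5*20) = 7/(-9 + 100) = 7/91 = 7*(1/91) = 1/13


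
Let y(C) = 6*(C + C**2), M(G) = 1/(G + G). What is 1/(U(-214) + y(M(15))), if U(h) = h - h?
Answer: 150/31 ≈ 4.8387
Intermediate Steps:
M(G) = 1/(2*G)
y(C) = 6*C + 6*C**2
U(h) = 0
1/(U(-214) + y(M(15))) = 1/(0 + 6*((1/2)/15)*(1 + (1/2)/15)) = 1/(0 + 6*((1/2)*(1/15))*(1 + (1/2)*(1/15))) = 1/(0 + 6*(1/30)*(1 + 1/30)) = 1/(0 + 6*(1/30)*(31/30)) = 1/(0 + 31/150) = 1/(31/150) = 150/31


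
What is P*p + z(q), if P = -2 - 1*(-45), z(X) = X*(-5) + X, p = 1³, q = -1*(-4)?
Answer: 27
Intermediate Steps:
q = 4
p = 1
z(X) = -4*X (z(X) = -5*X + X = -4*X)
P = 43 (P = -2 + 45 = 43)
P*p + z(q) = 43*1 - 4*4 = 43 - 16 = 27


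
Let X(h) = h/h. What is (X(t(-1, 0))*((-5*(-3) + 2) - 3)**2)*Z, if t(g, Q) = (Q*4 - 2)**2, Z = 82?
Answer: 16072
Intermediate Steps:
t(g, Q) = (-2 + 4*Q)**2 (t(g, Q) = (4*Q - 2)**2 = (-2 + 4*Q)**2)
X(h) = 1
(X(t(-1, 0))*((-5*(-3) + 2) - 3)**2)*Z = (1*((-5*(-3) + 2) - 3)**2)*82 = (1*((15 + 2) - 3)**2)*82 = (1*(17 - 3)**2)*82 = (1*14**2)*82 = (1*196)*82 = 196*82 = 16072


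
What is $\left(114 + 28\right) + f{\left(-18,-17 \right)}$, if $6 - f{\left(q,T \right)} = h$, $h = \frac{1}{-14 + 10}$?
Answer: $\frac{593}{4} \approx 148.25$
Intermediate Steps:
$h = - \frac{1}{4}$ ($h = \frac{1}{-4} = - \frac{1}{4} \approx -0.25$)
$f{\left(q,T \right)} = \frac{25}{4}$ ($f{\left(q,T \right)} = 6 - - \frac{1}{4} = 6 + \frac{1}{4} = \frac{25}{4}$)
$\left(114 + 28\right) + f{\left(-18,-17 \right)} = \left(114 + 28\right) + \frac{25}{4} = 142 + \frac{25}{4} = \frac{593}{4}$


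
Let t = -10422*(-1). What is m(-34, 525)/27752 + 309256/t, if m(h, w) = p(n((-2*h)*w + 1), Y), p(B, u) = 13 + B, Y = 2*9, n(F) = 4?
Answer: 4291324843/144615672 ≈ 29.674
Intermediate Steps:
t = 10422
Y = 18
m(h, w) = 17 (m(h, w) = 13 + 4 = 17)
m(-34, 525)/27752 + 309256/t = 17/27752 + 309256/10422 = 17*(1/27752) + 309256*(1/10422) = 17/27752 + 154628/5211 = 4291324843/144615672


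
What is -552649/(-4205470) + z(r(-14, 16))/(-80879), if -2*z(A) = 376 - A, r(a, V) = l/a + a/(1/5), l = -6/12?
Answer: 1277792409133/9523757827640 ≈ 0.13417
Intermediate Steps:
l = -1/2 (l = -6*1/12 = -1/2 ≈ -0.50000)
r(a, V) = 5*a - 1/(2*a) (r(a, V) = -1/(2*a) + a/(1/5) = -1/(2*a) + a*5 = -1/(2*a) + 5*a = 5*a - 1/(2*a))
z(A) = -188 + A/2 (z(A) = -(376 - A)/2 = -188 + A/2)
-552649/(-4205470) + z(r(-14, 16))/(-80879) = -552649/(-4205470) + (-188 + (5*(-14) - 1/2/(-14))/2)/(-80879) = -552649*(-1/4205470) + (-188 + (-70 - 1/2*(-1/14))/2)*(-1/80879) = 552649/4205470 + (-188 + (-70 + 1/28)/2)*(-1/80879) = 552649/4205470 + (-188 + (1/2)*(-1959/28))*(-1/80879) = 552649/4205470 + (-188 - 1959/56)*(-1/80879) = 552649/4205470 - 12487/56*(-1/80879) = 552649/4205470 + 12487/4529224 = 1277792409133/9523757827640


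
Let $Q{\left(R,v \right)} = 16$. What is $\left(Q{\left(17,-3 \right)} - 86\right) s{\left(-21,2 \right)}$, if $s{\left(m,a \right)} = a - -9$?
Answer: $-770$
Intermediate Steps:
$s{\left(m,a \right)} = 9 + a$ ($s{\left(m,a \right)} = a + 9 = 9 + a$)
$\left(Q{\left(17,-3 \right)} - 86\right) s{\left(-21,2 \right)} = \left(16 - 86\right) \left(9 + 2\right) = \left(-70\right) 11 = -770$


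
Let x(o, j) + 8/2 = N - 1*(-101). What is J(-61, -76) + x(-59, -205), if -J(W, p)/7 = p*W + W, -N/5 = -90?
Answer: -31478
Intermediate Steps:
N = 450 (N = -5*(-90) = 450)
x(o, j) = 547 (x(o, j) = -4 + (450 - 1*(-101)) = -4 + (450 + 101) = -4 + 551 = 547)
J(W, p) = -7*W - 7*W*p (J(W, p) = -7*(p*W + W) = -7*(W*p + W) = -7*(W + W*p) = -7*W - 7*W*p)
J(-61, -76) + x(-59, -205) = -7*(-61)*(1 - 76) + 547 = -7*(-61)*(-75) + 547 = -32025 + 547 = -31478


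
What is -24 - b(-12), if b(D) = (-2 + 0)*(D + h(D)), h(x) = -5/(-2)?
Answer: -43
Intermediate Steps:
h(x) = 5/2 (h(x) = -5*(-½) = 5/2)
b(D) = -5 - 2*D (b(D) = (-2 + 0)*(D + 5/2) = -2*(5/2 + D) = -5 - 2*D)
-24 - b(-12) = -24 - (-5 - 2*(-12)) = -24 - (-5 + 24) = -24 - 1*19 = -24 - 19 = -43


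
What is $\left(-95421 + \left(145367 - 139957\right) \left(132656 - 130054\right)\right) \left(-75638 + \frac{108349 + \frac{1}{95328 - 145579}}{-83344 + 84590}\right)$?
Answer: $- \frac{4724173146803260975}{4472339} \approx -1.0563 \cdot 10^{12}$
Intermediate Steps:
$\left(-95421 + \left(145367 - 139957\right) \left(132656 - 130054\right)\right) \left(-75638 + \frac{108349 + \frac{1}{95328 - 145579}}{-83344 + 84590}\right) = \left(-95421 + 5410 \cdot 2602\right) \left(-75638 + \frac{108349 + \frac{1}{-50251}}{1246}\right) = \left(-95421 + 14076820\right) \left(-75638 + \left(108349 - \frac{1}{50251}\right) \frac{1}{1246}\right) = 13981399 \left(-75638 + \frac{5444645598}{50251} \cdot \frac{1}{1246}\right) = 13981399 \left(-75638 + \frac{388903257}{4472339}\right) = 13981399 \left(- \frac{337889874025}{4472339}\right) = - \frac{4724173146803260975}{4472339}$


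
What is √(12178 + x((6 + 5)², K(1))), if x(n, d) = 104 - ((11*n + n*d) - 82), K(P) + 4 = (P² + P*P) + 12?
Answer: √9823 ≈ 99.111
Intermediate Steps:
K(P) = 8 + 2*P² (K(P) = -4 + ((P² + P*P) + 12) = -4 + ((P² + P²) + 12) = -4 + (2*P² + 12) = -4 + (12 + 2*P²) = 8 + 2*P²)
x(n, d) = 186 - 11*n - d*n (x(n, d) = 104 - ((11*n + d*n) - 82) = 104 - (-82 + 11*n + d*n) = 104 + (82 - 11*n - d*n) = 186 - 11*n - d*n)
√(12178 + x((6 + 5)², K(1))) = √(12178 + (186 - 11*(6 + 5)² - (8 + 2*1²)*(6 + 5)²)) = √(12178 + (186 - 11*11² - 1*(8 + 2*1)*11²)) = √(12178 + (186 - 11*121 - 1*(8 + 2)*121)) = √(12178 + (186 - 1331 - 1*10*121)) = √(12178 + (186 - 1331 - 1210)) = √(12178 - 2355) = √9823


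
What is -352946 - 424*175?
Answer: -427146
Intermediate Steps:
-352946 - 424*175 = -352946 - 74200 = -427146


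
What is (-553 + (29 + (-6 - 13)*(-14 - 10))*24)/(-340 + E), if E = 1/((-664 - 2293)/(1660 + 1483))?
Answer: -32784259/1008523 ≈ -32.507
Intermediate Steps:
E = -3143/2957 (E = 1/(-2957/3143) = -3143/2957 ≈ -1.0629)
(-553 + (29 + (-6 - 13)*(-14 - 10))*24)/(-340 + E) = (-553 + (29 + (-6 - 13)*(-14 - 10))*24)/(-340 - 3143/2957) = (-553 + (29 - 19*(-24))*24)/(-1008523/2957) = (-553 + (29 + 456)*24)*(-2957/1008523) = (-553 + 485*24)*(-2957/1008523) = (-553 + 11640)*(-2957/1008523) = 11087*(-2957/1008523) = -32784259/1008523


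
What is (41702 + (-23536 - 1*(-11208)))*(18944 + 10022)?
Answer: 850847284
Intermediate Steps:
(41702 + (-23536 - 1*(-11208)))*(18944 + 10022) = (41702 + (-23536 + 11208))*28966 = (41702 - 12328)*28966 = 29374*28966 = 850847284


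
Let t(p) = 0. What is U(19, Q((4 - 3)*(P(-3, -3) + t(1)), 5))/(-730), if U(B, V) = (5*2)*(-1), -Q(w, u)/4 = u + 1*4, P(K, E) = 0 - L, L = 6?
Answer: 1/73 ≈ 0.013699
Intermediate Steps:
P(K, E) = -6 (P(K, E) = 0 - 1*6 = 0 - 6 = -6)
Q(w, u) = -16 - 4*u (Q(w, u) = -4*(u + 1*4) = -4*(u + 4) = -4*(4 + u) = -16 - 4*u)
U(B, V) = -10 (U(B, V) = 10*(-1) = -10)
U(19, Q((4 - 3)*(P(-3, -3) + t(1)), 5))/(-730) = -10/(-730) = -10*(-1/730) = 1/73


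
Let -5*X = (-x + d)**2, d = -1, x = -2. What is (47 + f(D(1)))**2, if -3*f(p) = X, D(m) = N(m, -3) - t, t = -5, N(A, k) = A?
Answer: 498436/225 ≈ 2215.3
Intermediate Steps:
X = -1/5 (X = -(-1*(-2) - 1)**2/5 = -(2 - 1)**2/5 = -1/5*1**2 = -1/5*1 = -1/5 ≈ -0.20000)
D(m) = 5 + m (D(m) = m - 1*(-5) = m + 5 = 5 + m)
f(p) = 1/15 (f(p) = -1/3*(-1/5) = 1/15)
(47 + f(D(1)))**2 = (47 + 1/15)**2 = (706/15)**2 = 498436/225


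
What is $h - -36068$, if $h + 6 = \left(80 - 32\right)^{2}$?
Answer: $38366$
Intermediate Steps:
$h = 2298$ ($h = -6 + \left(80 - 32\right)^{2} = -6 + 48^{2} = -6 + 2304 = 2298$)
$h - -36068 = 2298 - -36068 = 2298 + 36068 = 38366$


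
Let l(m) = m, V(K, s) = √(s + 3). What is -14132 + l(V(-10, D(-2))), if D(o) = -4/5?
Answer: -14132 + √55/5 ≈ -14131.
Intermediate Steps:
D(o) = -⅘ (D(o) = -4*⅕ = -⅘)
V(K, s) = √(3 + s)
-14132 + l(V(-10, D(-2))) = -14132 + √(3 - ⅘) = -14132 + √(11/5) = -14132 + √55/5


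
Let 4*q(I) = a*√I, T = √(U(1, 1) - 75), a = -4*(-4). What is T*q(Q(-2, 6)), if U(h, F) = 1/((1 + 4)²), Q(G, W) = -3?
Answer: -4*√5622/5 ≈ -59.984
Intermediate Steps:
a = 16
U(h, F) = 1/25 (U(h, F) = 1/(5²) = 1/25)
T = I*√1874/5 (T = √(1/25 - 75) = √(-1874/25) = I*√1874/5 ≈ 8.6579*I)
q(I) = 4*√I (q(I) = (16*√I)/4 = 4*√I)
T*q(Q(-2, 6)) = (I*√1874/5)*(4*√(-3)) = (I*√1874/5)*(4*(I*√3)) = (I*√1874/5)*(4*I*√3) = -4*√5622/5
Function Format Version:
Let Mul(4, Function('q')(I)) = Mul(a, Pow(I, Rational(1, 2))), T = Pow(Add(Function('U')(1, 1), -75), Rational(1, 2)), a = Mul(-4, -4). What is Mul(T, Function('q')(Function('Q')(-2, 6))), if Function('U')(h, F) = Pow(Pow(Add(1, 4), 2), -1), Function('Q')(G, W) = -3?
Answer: Mul(Rational(-4, 5), Pow(5622, Rational(1, 2))) ≈ -59.984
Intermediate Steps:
a = 16
Function('U')(h, F) = Rational(1, 25) (Function('U')(h, F) = Pow(Pow(5, 2), -1) = Pow(25, -1) = Rational(1, 25))
T = Mul(Rational(1, 5), I, Pow(1874, Rational(1, 2))) (T = Pow(Add(Rational(1, 25), -75), Rational(1, 2)) = Pow(Rational(-1874, 25), Rational(1, 2)) = Mul(Rational(1, 5), I, Pow(1874, Rational(1, 2))) ≈ Mul(8.6579, I))
Function('q')(I) = Mul(4, Pow(I, Rational(1, 2))) (Function('q')(I) = Mul(Rational(1, 4), Mul(16, Pow(I, Rational(1, 2)))) = Mul(4, Pow(I, Rational(1, 2))))
Mul(T, Function('q')(Function('Q')(-2, 6))) = Mul(Mul(Rational(1, 5), I, Pow(1874, Rational(1, 2))), Mul(4, Pow(-3, Rational(1, 2)))) = Mul(Mul(Rational(1, 5), I, Pow(1874, Rational(1, 2))), Mul(4, Mul(I, Pow(3, Rational(1, 2))))) = Mul(Mul(Rational(1, 5), I, Pow(1874, Rational(1, 2))), Mul(4, I, Pow(3, Rational(1, 2)))) = Mul(Rational(-4, 5), Pow(5622, Rational(1, 2)))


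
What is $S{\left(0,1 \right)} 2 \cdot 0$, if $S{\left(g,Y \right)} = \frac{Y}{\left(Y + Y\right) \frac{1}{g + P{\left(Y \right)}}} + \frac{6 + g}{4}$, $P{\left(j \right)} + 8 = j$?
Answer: $0$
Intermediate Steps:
$P{\left(j \right)} = -8 + j$
$S{\left(g,Y \right)} = - \frac{5}{2} + \frac{Y}{2} + \frac{3 g}{4}$ ($S{\left(g,Y \right)} = \frac{Y}{\left(Y + Y\right) \frac{1}{g + \left(-8 + Y\right)}} + \frac{6 + g}{4} = \frac{Y}{2 Y \frac{1}{-8 + Y + g}} + \left(6 + g\right) \frac{1}{4} = \frac{Y}{2 Y \frac{1}{-8 + Y + g}} + \left(\frac{3}{2} + \frac{g}{4}\right) = Y \frac{-8 + Y + g}{2 Y} + \left(\frac{3}{2} + \frac{g}{4}\right) = \left(-4 + \frac{Y}{2} + \frac{g}{2}\right) + \left(\frac{3}{2} + \frac{g}{4}\right) = - \frac{5}{2} + \frac{Y}{2} + \frac{3 g}{4}$)
$S{\left(0,1 \right)} 2 \cdot 0 = \left(- \frac{5}{2} + \frac{1}{2} \cdot 1 + \frac{3}{4} \cdot 0\right) 2 \cdot 0 = \left(- \frac{5}{2} + \frac{1}{2} + 0\right) 2 \cdot 0 = \left(-2\right) 2 \cdot 0 = \left(-4\right) 0 = 0$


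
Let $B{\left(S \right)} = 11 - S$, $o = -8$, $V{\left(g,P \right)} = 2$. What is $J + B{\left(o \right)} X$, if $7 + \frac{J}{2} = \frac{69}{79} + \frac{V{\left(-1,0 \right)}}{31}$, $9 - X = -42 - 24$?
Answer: $\frac{3460133}{2449} \approx 1412.9$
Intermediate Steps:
$X = 75$ ($X = 9 - \left(-42 - 24\right) = 9 - -66 = 9 + 66 = 75$)
$J = - \frac{29692}{2449}$ ($J = -14 + 2 \left(\frac{69}{79} + \frac{2}{31}\right) = -14 + 2 \cdot \frac{2297}{2449} = -14 + \frac{4594}{2449} = - \frac{29692}{2449} \approx -12.124$)
$J + B{\left(o \right)} X = - \frac{29692}{2449} + \left(11 - -8\right) 75 = - \frac{29692}{2449} + \left(11 + 8\right) 75 = - \frac{29692}{2449} + 19 \cdot 75 = - \frac{29692}{2449} + 1425 = \frac{3460133}{2449}$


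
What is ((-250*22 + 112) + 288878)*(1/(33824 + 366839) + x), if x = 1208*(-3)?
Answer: -411628248541390/400663 ≈ -1.0274e+9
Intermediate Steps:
x = -3624
((-250*22 + 112) + 288878)*(1/(33824 + 366839) + x) = ((-250*22 + 112) + 288878)*(1/(33824 + 366839) - 3624) = ((-5500 + 112) + 288878)*(1/400663 - 3624) = (-5388 + 288878)*(1/400663 - 3624) = 283490*(-1452002711/400663) = -411628248541390/400663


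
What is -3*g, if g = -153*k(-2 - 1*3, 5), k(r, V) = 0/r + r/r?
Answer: 459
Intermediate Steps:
k(r, V) = 1 (k(r, V) = 0 + 1 = 1)
g = -153 (g = -153*1 = -153)
-3*g = -3*(-153) = 459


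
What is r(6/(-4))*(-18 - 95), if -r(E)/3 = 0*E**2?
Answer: 0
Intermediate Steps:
r(E) = 0 (r(E) = -0*E**2 = -3*0 = 0)
r(6/(-4))*(-18 - 95) = 0*(-18 - 95) = 0*(-113) = 0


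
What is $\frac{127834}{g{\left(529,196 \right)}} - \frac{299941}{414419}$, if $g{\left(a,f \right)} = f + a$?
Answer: $\frac{52759381221}{300453775} \approx 175.6$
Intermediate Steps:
$g{\left(a,f \right)} = a + f$
$\frac{127834}{g{\left(529,196 \right)}} - \frac{299941}{414419} = \frac{127834}{529 + 196} - \frac{299941}{414419} = \frac{127834}{725} - \frac{299941}{414419} = \frac{52759381221}{300453775}$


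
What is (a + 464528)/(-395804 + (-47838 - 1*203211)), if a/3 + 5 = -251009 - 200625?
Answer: 890389/646853 ≈ 1.3765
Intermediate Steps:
a = -1354917 (a = -15 + 3*(-251009 - 200625) = -15 + 3*(-451634) = -15 - 1354902 = -1354917)
(a + 464528)/(-395804 + (-47838 - 1*203211)) = (-1354917 + 464528)/(-395804 + (-47838 - 1*203211)) = -890389/(-395804 + (-47838 - 203211)) = -890389/(-395804 - 251049) = -890389/(-646853) = -890389*(-1/646853) = 890389/646853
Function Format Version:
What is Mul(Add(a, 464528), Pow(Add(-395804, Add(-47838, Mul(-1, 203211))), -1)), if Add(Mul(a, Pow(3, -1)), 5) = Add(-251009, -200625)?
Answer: Rational(890389, 646853) ≈ 1.3765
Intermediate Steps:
a = -1354917 (a = Add(-15, Mul(3, Add(-251009, -200625))) = Add(-15, Mul(3, -451634)) = Add(-15, -1354902) = -1354917)
Mul(Add(a, 464528), Pow(Add(-395804, Add(-47838, Mul(-1, 203211))), -1)) = Mul(Add(-1354917, 464528), Pow(Add(-395804, Add(-47838, Mul(-1, 203211))), -1)) = Mul(-890389, Pow(Add(-395804, Add(-47838, -203211)), -1)) = Mul(-890389, Pow(Add(-395804, -251049), -1)) = Mul(-890389, Pow(-646853, -1)) = Mul(-890389, Rational(-1, 646853)) = Rational(890389, 646853)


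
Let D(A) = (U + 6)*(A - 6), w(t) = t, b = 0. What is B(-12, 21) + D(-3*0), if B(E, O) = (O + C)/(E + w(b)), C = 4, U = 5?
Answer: -817/12 ≈ -68.083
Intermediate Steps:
D(A) = -66 + 11*A (D(A) = (5 + 6)*(A - 6) = 11*(-6 + A) = -66 + 11*A)
B(E, O) = (4 + O)/E (B(E, O) = (O + 4)/(E + 0) = (4 + O)/E)
B(-12, 21) + D(-3*0) = (4 + 21)/(-12) + (-66 + 11*(-3*0)) = -1/12*25 + (-66 + 11*0) = -25/12 + (-66 + 0) = -25/12 - 66 = -817/12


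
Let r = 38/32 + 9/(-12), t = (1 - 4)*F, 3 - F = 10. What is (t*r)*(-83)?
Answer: -12201/16 ≈ -762.56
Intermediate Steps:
F = -7 (F = 3 - 1*10 = 3 - 10 = -7)
t = 21 (t = (1 - 4)*(-7) = -3*(-7) = 21)
r = 7/16 (r = 38*(1/32) + 9*(-1/12) = 19/16 - 3/4 = 7/16 ≈ 0.43750)
(t*r)*(-83) = (21*(7/16))*(-83) = (147/16)*(-83) = -12201/16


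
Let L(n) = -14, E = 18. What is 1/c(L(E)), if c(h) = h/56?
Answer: -4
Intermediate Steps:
c(h) = h/56 (c(h) = h*(1/56) = h/56)
1/c(L(E)) = 1/((1/56)*(-14)) = 1/(-¼) = -4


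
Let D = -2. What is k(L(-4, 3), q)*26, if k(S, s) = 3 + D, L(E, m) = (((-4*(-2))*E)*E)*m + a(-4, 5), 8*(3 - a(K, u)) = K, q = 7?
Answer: 26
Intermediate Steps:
a(K, u) = 3 - K/8
L(E, m) = 7/2 + 8*m*E² (L(E, m) = (((-4*(-2))*E)*E)*m + (3 - ⅛*(-4)) = ((8*E)*E)*m + (3 + ½) = (8*E²)*m + 7/2 = 8*m*E² + 7/2 = 7/2 + 8*m*E²)
k(S, s) = 1 (k(S, s) = 3 - 2 = 1)
k(L(-4, 3), q)*26 = 1*26 = 26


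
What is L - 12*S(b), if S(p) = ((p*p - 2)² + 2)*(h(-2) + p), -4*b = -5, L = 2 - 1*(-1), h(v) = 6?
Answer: -48039/256 ≈ -187.65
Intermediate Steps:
L = 3 (L = 2 + 1 = 3)
b = 5/4 (b = -¼*(-5) = 5/4 ≈ 1.2500)
S(p) = (2 + (-2 + p²)²)*(6 + p) (S(p) = ((p*p - 2)² + 2)*(6 + p) = ((p² - 2)² + 2)*(6 + p) = ((-2 + p²)² + 2)*(6 + p) = (2 + (-2 + p²)²)*(6 + p))
L - 12*S(b) = 3 - 12*(12 + 2*(5/4) + 6*(-2 + (5/4)²)² + 5*(-2 + (5/4)²)²/4) = 3 - 12*(12 + 5/2 + 6*(-2 + 25/16)² + 5*(-2 + 25/16)²/4) = 3 - 12*(12 + 5/2 + 6*(-7/16)² + 5*(-7/16)²/4) = 3 - 12*(12 + 5/2 + 6*(49/256) + (5/4)*(49/256)) = 3 - 12*(12 + 5/2 + 147/128 + 245/1024) = 3 - 12*16269/1024 = 3 - 48807/256 = -48039/256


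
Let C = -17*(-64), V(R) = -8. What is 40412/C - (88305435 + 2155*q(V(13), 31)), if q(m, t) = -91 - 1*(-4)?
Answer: -23968072297/272 ≈ -8.8118e+7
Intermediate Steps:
C = 1088
q(m, t) = -87 (q(m, t) = -91 + 4 = -87)
40412/C - (88305435 + 2155*q(V(13), 31)) = 40412/1088 - 2155/(1/(-87 + 40977)) = 40412*(1/1088) - 2155/(1/40890) = 10103/272 - 2155/1/40890 = 10103/272 - 2155*40890 = 10103/272 - 88117950 = -23968072297/272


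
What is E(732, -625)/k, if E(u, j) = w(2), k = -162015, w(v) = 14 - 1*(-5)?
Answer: -19/162015 ≈ -0.00011727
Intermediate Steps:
w(v) = 19 (w(v) = 14 + 5 = 19)
E(u, j) = 19
E(732, -625)/k = 19/(-162015) = 19*(-1/162015) = -19/162015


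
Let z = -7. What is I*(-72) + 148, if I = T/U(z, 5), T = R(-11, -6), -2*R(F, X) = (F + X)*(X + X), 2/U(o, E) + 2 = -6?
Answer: -29228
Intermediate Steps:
U(o, E) = -¼ (U(o, E) = 2/(-2 - 6) = 2/(-8) = 2*(-⅛) = -¼)
R(F, X) = -X*(F + X) (R(F, X) = -(F + X)*(X + X)/2 = -(F + X)*2*X/2 = -X*(F + X))
T = -102 (T = -1*(-6)*(-11 - 6) = -1*(-6)*(-17) = -102)
I = 408 (I = -102/(-¼) = -102*(-4) = 408)
I*(-72) + 148 = 408*(-72) + 148 = -29376 + 148 = -29228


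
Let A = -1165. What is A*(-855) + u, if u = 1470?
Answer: 997545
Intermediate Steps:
A*(-855) + u = -1165*(-855) + 1470 = 996075 + 1470 = 997545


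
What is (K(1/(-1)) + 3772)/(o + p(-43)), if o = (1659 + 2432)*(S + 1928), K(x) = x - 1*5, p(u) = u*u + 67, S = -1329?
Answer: 3766/2452425 ≈ 0.0015356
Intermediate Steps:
p(u) = 67 + u² (p(u) = u² + 67 = 67 + u²)
K(x) = -5 + x (K(x) = x - 5 = -5 + x)
o = 2450509 (o = (1659 + 2432)*(-1329 + 1928) = 4091*599 = 2450509)
(K(1/(-1)) + 3772)/(o + p(-43)) = ((-5 + 1/(-1)) + 3772)/(2450509 + (67 + (-43)²)) = ((-5 - 1) + 3772)/(2450509 + (67 + 1849)) = (-6 + 3772)/(2450509 + 1916) = 3766/2452425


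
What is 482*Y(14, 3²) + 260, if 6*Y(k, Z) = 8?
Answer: 2708/3 ≈ 902.67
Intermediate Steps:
Y(k, Z) = 4/3 (Y(k, Z) = (⅙)*8 = 4/3)
482*Y(14, 3²) + 260 = 482*(4/3) + 260 = 1928/3 + 260 = 2708/3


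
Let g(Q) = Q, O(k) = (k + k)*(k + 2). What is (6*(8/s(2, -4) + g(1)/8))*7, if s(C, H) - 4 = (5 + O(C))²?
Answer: 10689/1780 ≈ 6.0051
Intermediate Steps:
O(k) = 2*k*(2 + k) (O(k) = (2*k)*(2 + k) = 2*k*(2 + k))
s(C, H) = 4 + (5 + 2*C*(2 + C))²
(6*(8/s(2, -4) + g(1)/8))*7 = (6*(8/(4 + (5 + 2*2*(2 + 2))²) + 1/8))*7 = (6*(8/(4 + (5 + 2*2*4)²) + 1*(⅛)))*7 = (6*(8/(4 + (5 + 16)²) + ⅛))*7 = (6*(8/(4 + 21²) + ⅛))*7 = (6*(8/(4 + 441) + ⅛))*7 = (6*(8/445 + ⅛))*7 = (6*(509/3560))*7 = (1527/1780)*7 = 10689/1780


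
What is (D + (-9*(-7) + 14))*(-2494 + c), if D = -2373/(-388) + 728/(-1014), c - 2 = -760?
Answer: -337895537/1261 ≈ -2.6796e+5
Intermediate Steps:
c = -758 (c = 2 - 760 = -758)
D = 81683/15132 (D = -2373*(-1/388) + 728*(-1/1014) = 2373/388 - 28/39 = 81683/15132 ≈ 5.3980)
(D + (-9*(-7) + 14))*(-2494 + c) = (81683/15132 + (-9*(-7) + 14))*(-2494 - 758) = (81683/15132 + (63 + 14))*(-3252) = (81683/15132 + 77)*(-3252) = (1246847/15132)*(-3252) = -337895537/1261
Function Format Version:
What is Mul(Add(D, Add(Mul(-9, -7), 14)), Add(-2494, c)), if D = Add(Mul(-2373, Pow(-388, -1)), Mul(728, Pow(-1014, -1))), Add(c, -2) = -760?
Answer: Rational(-337895537, 1261) ≈ -2.6796e+5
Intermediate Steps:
c = -758 (c = Add(2, -760) = -758)
D = Rational(81683, 15132) (D = Add(Mul(-2373, Rational(-1, 388)), Mul(728, Rational(-1, 1014))) = Add(Rational(2373, 388), Rational(-28, 39)) = Rational(81683, 15132) ≈ 5.3980)
Mul(Add(D, Add(Mul(-9, -7), 14)), Add(-2494, c)) = Mul(Add(Rational(81683, 15132), Add(Mul(-9, -7), 14)), Add(-2494, -758)) = Mul(Add(Rational(81683, 15132), Add(63, 14)), -3252) = Mul(Add(Rational(81683, 15132), 77), -3252) = Mul(Rational(1246847, 15132), -3252) = Rational(-337895537, 1261)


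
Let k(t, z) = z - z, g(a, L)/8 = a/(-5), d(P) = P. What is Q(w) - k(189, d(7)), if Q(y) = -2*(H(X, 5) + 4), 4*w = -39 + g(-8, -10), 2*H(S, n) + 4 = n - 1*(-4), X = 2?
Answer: -13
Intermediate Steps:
g(a, L) = -8*a/5 (g(a, L) = 8*(a/(-5)) = 8*(a*(-⅕)) = 8*(-a/5) = -8*a/5)
H(S, n) = n/2 (H(S, n) = -2 + (n - 1*(-4))/2 = -2 + (n + 4)/2 = -2 + (4 + n)/2 = -2 + (2 + n/2) = n/2)
k(t, z) = 0
w = -131/20 (w = (-39 - 8/5*(-8))/4 = (-39 + 64/5)/4 = (¼)*(-131/5) = -131/20 ≈ -6.5500)
Q(y) = -13 (Q(y) = -2*((½)*5 + 4) = -2*(5/2 + 4) = -2*13/2 = -13)
Q(w) - k(189, d(7)) = -13 - 1*0 = -13 + 0 = -13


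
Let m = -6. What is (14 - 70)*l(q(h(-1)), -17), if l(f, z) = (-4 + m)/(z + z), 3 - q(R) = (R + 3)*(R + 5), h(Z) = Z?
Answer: -280/17 ≈ -16.471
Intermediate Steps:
q(R) = 3 - (3 + R)*(5 + R) (q(R) = 3 - (R + 3)*(R + 5) = 3 - (3 + R)*(5 + R))
l(f, z) = -5/z (l(f, z) = (-4 - 6)/(z + z) = -10*1/(2*z) = -5/z)
(14 - 70)*l(q(h(-1)), -17) = (14 - 70)*(-5/(-17)) = -(-280)*(-1)/17 = -56*5/17 = -280/17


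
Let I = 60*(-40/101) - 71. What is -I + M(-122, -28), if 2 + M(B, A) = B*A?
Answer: 354385/101 ≈ 3508.8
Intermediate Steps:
M(B, A) = -2 + A*B (M(B, A) = -2 + B*A = -2 + A*B)
I = -9571/101 (I = 60*(-40*1/101) - 71 = 60*(-40/101) - 71 = -2400/101 - 71 = -9571/101 ≈ -94.762)
-I + M(-122, -28) = -1*(-9571/101) + (-2 - 28*(-122)) = 9571/101 + (-2 + 3416) = 9571/101 + 3414 = 354385/101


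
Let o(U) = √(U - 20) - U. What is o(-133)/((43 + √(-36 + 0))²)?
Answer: (133 + 3*I*√17)/(43 + 6*I)² ≈ 0.069658 - 0.013003*I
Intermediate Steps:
o(U) = √(-20 + U) - U
o(-133)/((43 + √(-36 + 0))²) = (√(-20 - 133) - 1*(-133))/((43 + √(-36 + 0))²) = (√(-153) + 133)/((43 + √(-36))²) = (3*I*√17 + 133)/((43 + 6*I)²) = (133 + 3*I*√17)/(43 + 6*I)²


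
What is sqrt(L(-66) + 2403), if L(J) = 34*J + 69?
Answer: 2*sqrt(57) ≈ 15.100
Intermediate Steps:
L(J) = 69 + 34*J
sqrt(L(-66) + 2403) = sqrt((69 + 34*(-66)) + 2403) = sqrt((69 - 2244) + 2403) = sqrt(-2175 + 2403) = sqrt(228) = 2*sqrt(57)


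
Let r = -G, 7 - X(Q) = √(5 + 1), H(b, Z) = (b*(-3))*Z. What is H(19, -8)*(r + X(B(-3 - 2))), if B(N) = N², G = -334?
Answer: 155496 - 456*√6 ≈ 1.5438e+5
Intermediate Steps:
H(b, Z) = -3*Z*b (H(b, Z) = (-3*b)*Z = -3*Z*b)
X(Q) = 7 - √6 (X(Q) = 7 - √(5 + 1) = 7 - √6)
r = 334 (r = -1*(-334) = 334)
H(19, -8)*(r + X(B(-3 - 2))) = (-3*(-8)*19)*(334 + (7 - √6)) = 456*(341 - √6) = 155496 - 456*√6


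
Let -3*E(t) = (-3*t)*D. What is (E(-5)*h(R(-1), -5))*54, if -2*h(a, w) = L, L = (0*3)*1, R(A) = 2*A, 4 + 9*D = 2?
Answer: 0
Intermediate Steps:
D = -2/9 (D = -4/9 + (⅑)*2 = -4/9 + 2/9 = -2/9 ≈ -0.22222)
L = 0 (L = 0*1 = 0)
h(a, w) = 0 (h(a, w) = -½*0 = 0)
E(t) = -2*t/9 (E(t) = -(-3*t)*(-2)/(3*9) = -2*t/9)
(E(-5)*h(R(-1), -5))*54 = (-2/9*(-5)*0)*54 = ((10/9)*0)*54 = 0*54 = 0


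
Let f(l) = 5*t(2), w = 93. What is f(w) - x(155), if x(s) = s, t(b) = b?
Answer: -145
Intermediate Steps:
f(l) = 10 (f(l) = 5*2 = 10)
f(w) - x(155) = 10 - 1*155 = 10 - 155 = -145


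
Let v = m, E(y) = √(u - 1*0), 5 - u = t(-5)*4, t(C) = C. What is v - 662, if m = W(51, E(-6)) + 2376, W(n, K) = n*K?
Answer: 1969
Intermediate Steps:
u = 25 (u = 5 - (-5)*4 = 5 - 1*(-20) = 5 + 20 = 25)
E(y) = 5 (E(y) = √(25 - 1*0) = √(25 + 0) = √25 = 5)
W(n, K) = K*n
m = 2631 (m = 5*51 + 2376 = 255 + 2376 = 2631)
v = 2631
v - 662 = 2631 - 662 = 1969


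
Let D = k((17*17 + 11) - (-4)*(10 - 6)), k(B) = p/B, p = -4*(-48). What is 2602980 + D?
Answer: 205635468/79 ≈ 2.6030e+6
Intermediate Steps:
p = 192
k(B) = 192/B
D = 48/79 (D = 192/((17*17 + 11) - (-4)*(10 - 6)) = 192/((289 + 11) - (-4)*4) = 192/(300 - 1*(-16)) = 192/(300 + 16) = 192/316 = 192*(1/316) = 48/79 ≈ 0.60759)
2602980 + D = 2602980 + 48/79 = 205635468/79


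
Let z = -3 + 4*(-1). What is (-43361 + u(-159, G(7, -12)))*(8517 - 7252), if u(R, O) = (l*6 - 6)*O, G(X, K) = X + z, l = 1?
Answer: -54851665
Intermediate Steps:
z = -7 (z = -3 - 4 = -7)
G(X, K) = -7 + X (G(X, K) = X - 7 = -7 + X)
u(R, O) = 0 (u(R, O) = (1*6 - 6)*O = (6 - 6)*O = 0*O = 0)
(-43361 + u(-159, G(7, -12)))*(8517 - 7252) = (-43361 + 0)*(8517 - 7252) = -43361*1265 = -54851665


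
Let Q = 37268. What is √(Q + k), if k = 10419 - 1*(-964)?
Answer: √48651 ≈ 220.57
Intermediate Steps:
k = 11383 (k = 10419 + 964 = 11383)
√(Q + k) = √(37268 + 11383) = √48651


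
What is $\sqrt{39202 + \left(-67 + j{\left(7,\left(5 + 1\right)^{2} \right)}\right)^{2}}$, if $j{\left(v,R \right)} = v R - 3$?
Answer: $29 \sqrt{86} \approx 268.94$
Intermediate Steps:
$j{\left(v,R \right)} = -3 + R v$ ($j{\left(v,R \right)} = R v - 3 = -3 + R v$)
$\sqrt{39202 + \left(-67 + j{\left(7,\left(5 + 1\right)^{2} \right)}\right)^{2}} = \sqrt{39202 + \left(-67 - \left(3 - \left(5 + 1\right)^{2} \cdot 7\right)\right)^{2}} = \sqrt{39202 + \left(-67 - \left(3 - 6^{2} \cdot 7\right)\right)^{2}} = \sqrt{39202 + \left(-67 + \left(-3 + 36 \cdot 7\right)\right)^{2}} = \sqrt{39202 + \left(-67 + \left(-3 + 252\right)\right)^{2}} = \sqrt{39202 + \left(-67 + 249\right)^{2}} = \sqrt{39202 + 182^{2}} = \sqrt{39202 + 33124} = \sqrt{72326} = 29 \sqrt{86}$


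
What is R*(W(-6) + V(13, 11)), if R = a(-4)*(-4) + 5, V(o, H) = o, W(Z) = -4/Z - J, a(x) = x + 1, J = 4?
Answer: 493/3 ≈ 164.33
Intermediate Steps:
a(x) = 1 + x
W(Z) = -4 - 4/Z (W(Z) = -4/Z - 1*4 = -4/Z - 4 = -4 - 4/Z)
R = 17 (R = (1 - 4)*(-4) + 5 = -3*(-4) + 5 = 12 + 5 = 17)
R*(W(-6) + V(13, 11)) = 17*((-4 - 4/(-6)) + 13) = 17*((-4 - 4*(-1/6)) + 13) = 17*((-4 + 2/3) + 13) = 17*(-10/3 + 13) = 17*(29/3) = 493/3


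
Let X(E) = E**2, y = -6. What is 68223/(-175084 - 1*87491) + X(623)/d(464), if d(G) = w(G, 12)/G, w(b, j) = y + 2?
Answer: -3940634946841/87525 ≈ -4.5023e+7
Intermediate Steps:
w(b, j) = -4 (w(b, j) = -6 + 2 = -4)
d(G) = -4/G
68223/(-175084 - 1*87491) + X(623)/d(464) = 68223/(-175084 - 1*87491) + 623**2/((-4/464)) = 68223/(-175084 - 87491) + 388129/((-4*1/464)) = 68223/(-262575) + 388129/(-1/116) = 68223*(-1/262575) + 388129*(-116) = -22741/87525 - 45022964 = -3940634946841/87525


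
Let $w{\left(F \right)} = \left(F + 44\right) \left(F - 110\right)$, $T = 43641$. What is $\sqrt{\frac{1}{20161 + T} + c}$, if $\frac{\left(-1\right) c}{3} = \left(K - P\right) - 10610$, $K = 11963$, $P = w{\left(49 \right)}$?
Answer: $\frac{i \sqrt{85802113446110}}{63802} \approx 145.18 i$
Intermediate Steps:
$w{\left(F \right)} = \left(-110 + F\right) \left(44 + F\right)$ ($w{\left(F \right)} = \left(44 + F\right) \left(-110 + F\right) = \left(-110 + F\right) \left(44 + F\right)$)
$P = -5673$ ($P = -4840 + 49^{2} - 3234 = -4840 + 2401 - 3234 = -5673$)
$c = -21078$ ($c = - 3 \left(\left(11963 - -5673\right) - 10610\right) = - 3 \left(\left(11963 + 5673\right) - 10610\right) = - 3 \left(17636 - 10610\right) = \left(-3\right) 7026 = -21078$)
$\sqrt{\frac{1}{20161 + T} + c} = \sqrt{\frac{1}{20161 + 43641} - 21078} = \sqrt{\frac{1}{63802} - 21078} = \sqrt{- \frac{1344818555}{63802}} = \frac{i \sqrt{85802113446110}}{63802}$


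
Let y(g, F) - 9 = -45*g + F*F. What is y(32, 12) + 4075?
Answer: 2788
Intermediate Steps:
y(g, F) = 9 + F**2 - 45*g (y(g, F) = 9 + (-45*g + F*F) = 9 + (-45*g + F**2) = 9 + (F**2 - 45*g) = 9 + F**2 - 45*g)
y(32, 12) + 4075 = (9 + 12**2 - 45*32) + 4075 = (9 + 144 - 1440) + 4075 = -1287 + 4075 = 2788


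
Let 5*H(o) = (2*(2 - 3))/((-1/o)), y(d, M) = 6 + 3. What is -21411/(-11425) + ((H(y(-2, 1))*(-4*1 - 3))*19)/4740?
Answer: 640119/361030 ≈ 1.7730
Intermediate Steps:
y(d, M) = 9
H(o) = 2*o/5 (H(o) = ((2*(2 - 3))/((-1/o)))/5 = ((2*(-1))*(-o))/5 = (-(-2)*o)/5 = (2*o)/5 = 2*o/5)
-21411/(-11425) + ((H(y(-2, 1))*(-4*1 - 3))*19)/4740 = -21411/(-11425) + ((((⅖)*9)*(-4*1 - 3))*19)/4740 = -21411*(-1/11425) + ((18*(-4 - 3)/5)*19)*(1/4740) = 21411/11425 + (((18/5)*(-7))*19)*(1/4740) = 21411/11425 - 126/5*19*(1/4740) = 21411/11425 - 2394/5*1/4740 = 21411/11425 - 399/3950 = 640119/361030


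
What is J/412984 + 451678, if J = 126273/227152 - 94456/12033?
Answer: 509862000702940808129/1128817433487744 ≈ 4.5168e+5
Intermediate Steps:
J = -19936426303/2733320016 (J = 126273*(1/227152) - 94456*1/12033 = 126273/227152 - 94456/12033 = -19936426303/2733320016 ≈ -7.2939)
J/412984 + 451678 = -19936426303/2733320016/412984 + 451678 = -19936426303/2733320016*1/412984 + 451678 = -19936426303/1128817433487744 + 451678 = 509862000702940808129/1128817433487744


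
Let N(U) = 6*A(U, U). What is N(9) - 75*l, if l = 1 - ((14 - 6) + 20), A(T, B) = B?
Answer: 2079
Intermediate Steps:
N(U) = 6*U
l = -27 (l = 1 - (8 + 20) = 1 - 1*28 = 1 - 28 = -27)
N(9) - 75*l = 6*9 - 75*(-27) = 54 + 2025 = 2079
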